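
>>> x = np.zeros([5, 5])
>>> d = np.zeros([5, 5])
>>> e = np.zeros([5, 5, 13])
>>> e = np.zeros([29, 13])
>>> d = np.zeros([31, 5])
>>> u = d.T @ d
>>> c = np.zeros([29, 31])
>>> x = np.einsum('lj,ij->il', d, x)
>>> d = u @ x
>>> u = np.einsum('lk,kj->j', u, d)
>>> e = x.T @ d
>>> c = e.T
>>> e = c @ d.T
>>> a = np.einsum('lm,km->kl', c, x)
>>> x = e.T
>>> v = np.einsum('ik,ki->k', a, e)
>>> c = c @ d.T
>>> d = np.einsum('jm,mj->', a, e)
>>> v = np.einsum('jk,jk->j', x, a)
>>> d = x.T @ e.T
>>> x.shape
(5, 31)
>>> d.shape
(31, 31)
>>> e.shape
(31, 5)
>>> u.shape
(31,)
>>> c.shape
(31, 5)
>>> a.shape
(5, 31)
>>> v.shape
(5,)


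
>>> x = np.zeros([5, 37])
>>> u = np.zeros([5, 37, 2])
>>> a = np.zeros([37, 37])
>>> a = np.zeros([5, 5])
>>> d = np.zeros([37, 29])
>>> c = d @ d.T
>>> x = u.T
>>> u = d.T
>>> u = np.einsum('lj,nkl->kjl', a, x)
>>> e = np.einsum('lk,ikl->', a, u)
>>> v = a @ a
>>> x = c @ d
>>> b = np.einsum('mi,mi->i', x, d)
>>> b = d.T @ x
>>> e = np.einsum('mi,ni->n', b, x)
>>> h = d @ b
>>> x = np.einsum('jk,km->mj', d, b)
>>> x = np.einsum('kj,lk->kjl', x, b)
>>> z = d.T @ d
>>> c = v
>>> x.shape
(29, 37, 29)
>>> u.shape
(37, 5, 5)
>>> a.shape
(5, 5)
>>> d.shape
(37, 29)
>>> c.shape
(5, 5)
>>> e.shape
(37,)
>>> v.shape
(5, 5)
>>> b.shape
(29, 29)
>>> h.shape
(37, 29)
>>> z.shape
(29, 29)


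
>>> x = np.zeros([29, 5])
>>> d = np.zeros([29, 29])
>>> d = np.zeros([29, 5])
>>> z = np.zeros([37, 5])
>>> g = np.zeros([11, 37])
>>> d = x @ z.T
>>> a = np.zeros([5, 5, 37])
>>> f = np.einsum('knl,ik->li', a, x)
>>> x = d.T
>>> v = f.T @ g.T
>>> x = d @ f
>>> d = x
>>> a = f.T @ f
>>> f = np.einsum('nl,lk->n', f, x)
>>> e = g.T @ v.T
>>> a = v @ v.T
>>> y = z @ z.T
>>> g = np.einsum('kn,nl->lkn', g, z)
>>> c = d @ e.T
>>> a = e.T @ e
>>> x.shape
(29, 29)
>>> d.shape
(29, 29)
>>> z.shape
(37, 5)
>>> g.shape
(5, 11, 37)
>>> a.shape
(29, 29)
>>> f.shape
(37,)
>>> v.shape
(29, 11)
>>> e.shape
(37, 29)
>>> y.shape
(37, 37)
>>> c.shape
(29, 37)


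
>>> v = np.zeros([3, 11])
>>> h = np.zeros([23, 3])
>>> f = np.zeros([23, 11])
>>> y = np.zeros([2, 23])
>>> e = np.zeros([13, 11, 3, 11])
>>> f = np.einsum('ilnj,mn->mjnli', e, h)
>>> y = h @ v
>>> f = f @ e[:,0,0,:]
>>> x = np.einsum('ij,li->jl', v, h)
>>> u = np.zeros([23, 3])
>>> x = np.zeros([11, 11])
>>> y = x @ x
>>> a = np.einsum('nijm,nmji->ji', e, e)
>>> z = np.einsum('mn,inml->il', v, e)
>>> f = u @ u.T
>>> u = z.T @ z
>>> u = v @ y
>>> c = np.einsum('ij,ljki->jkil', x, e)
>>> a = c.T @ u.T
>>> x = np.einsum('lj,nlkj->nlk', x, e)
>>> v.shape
(3, 11)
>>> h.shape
(23, 3)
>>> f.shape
(23, 23)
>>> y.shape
(11, 11)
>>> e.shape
(13, 11, 3, 11)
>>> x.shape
(13, 11, 3)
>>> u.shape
(3, 11)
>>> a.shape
(13, 11, 3, 3)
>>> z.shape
(13, 11)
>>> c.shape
(11, 3, 11, 13)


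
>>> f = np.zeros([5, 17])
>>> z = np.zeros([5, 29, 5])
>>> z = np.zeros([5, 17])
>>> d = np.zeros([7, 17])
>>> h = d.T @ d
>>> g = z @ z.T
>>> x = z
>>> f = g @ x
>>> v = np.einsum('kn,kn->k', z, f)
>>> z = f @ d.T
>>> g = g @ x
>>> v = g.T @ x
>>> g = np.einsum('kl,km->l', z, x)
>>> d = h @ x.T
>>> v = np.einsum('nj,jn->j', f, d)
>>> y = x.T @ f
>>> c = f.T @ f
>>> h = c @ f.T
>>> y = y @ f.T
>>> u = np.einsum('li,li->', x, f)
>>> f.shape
(5, 17)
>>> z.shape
(5, 7)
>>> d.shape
(17, 5)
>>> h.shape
(17, 5)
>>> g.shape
(7,)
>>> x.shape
(5, 17)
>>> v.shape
(17,)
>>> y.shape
(17, 5)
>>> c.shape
(17, 17)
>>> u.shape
()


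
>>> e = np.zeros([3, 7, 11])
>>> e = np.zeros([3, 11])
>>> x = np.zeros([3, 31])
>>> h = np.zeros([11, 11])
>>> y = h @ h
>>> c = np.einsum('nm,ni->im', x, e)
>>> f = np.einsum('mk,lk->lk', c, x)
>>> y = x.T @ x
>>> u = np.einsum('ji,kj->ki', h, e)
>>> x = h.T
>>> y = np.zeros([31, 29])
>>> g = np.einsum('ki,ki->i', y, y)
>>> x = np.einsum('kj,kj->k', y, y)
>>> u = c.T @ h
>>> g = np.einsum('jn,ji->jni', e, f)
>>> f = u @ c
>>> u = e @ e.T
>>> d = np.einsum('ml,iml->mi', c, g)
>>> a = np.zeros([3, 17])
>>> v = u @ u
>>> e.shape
(3, 11)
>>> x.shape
(31,)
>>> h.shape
(11, 11)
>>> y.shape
(31, 29)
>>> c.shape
(11, 31)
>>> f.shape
(31, 31)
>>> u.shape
(3, 3)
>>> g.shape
(3, 11, 31)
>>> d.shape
(11, 3)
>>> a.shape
(3, 17)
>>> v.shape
(3, 3)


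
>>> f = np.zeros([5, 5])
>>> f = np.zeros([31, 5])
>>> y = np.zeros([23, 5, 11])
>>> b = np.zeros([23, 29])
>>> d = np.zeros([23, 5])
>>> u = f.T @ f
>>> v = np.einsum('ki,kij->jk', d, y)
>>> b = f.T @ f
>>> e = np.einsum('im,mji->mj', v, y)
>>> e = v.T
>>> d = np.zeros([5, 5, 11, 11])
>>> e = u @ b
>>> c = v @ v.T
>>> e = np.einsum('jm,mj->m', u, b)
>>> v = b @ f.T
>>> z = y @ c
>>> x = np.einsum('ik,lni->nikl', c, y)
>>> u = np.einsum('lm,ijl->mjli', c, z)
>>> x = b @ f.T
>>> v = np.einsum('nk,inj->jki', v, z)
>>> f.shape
(31, 5)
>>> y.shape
(23, 5, 11)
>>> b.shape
(5, 5)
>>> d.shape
(5, 5, 11, 11)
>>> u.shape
(11, 5, 11, 23)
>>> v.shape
(11, 31, 23)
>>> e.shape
(5,)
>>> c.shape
(11, 11)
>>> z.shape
(23, 5, 11)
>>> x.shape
(5, 31)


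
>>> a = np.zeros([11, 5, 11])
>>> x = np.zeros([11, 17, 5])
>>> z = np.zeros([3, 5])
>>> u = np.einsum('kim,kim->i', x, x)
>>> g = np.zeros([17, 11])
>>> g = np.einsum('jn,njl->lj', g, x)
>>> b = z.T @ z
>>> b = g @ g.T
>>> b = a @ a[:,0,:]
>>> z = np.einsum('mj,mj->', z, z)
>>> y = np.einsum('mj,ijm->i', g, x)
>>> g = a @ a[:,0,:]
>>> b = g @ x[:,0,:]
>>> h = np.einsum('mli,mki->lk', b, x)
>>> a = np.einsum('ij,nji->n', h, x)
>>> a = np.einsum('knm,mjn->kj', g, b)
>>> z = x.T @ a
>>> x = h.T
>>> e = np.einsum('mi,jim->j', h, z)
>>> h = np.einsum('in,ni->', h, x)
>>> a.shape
(11, 5)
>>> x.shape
(17, 5)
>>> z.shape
(5, 17, 5)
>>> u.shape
(17,)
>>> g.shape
(11, 5, 11)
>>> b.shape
(11, 5, 5)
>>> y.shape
(11,)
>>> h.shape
()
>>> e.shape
(5,)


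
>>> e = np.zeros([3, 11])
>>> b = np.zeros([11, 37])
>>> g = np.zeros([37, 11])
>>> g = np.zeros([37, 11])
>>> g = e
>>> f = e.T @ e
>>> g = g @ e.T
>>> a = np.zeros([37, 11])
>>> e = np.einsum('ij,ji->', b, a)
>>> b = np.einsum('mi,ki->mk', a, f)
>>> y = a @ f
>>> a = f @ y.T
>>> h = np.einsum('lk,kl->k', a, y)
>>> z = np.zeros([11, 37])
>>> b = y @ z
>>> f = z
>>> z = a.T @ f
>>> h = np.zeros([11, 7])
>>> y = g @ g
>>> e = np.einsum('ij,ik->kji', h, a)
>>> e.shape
(37, 7, 11)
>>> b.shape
(37, 37)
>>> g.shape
(3, 3)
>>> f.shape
(11, 37)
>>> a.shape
(11, 37)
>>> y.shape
(3, 3)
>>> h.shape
(11, 7)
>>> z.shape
(37, 37)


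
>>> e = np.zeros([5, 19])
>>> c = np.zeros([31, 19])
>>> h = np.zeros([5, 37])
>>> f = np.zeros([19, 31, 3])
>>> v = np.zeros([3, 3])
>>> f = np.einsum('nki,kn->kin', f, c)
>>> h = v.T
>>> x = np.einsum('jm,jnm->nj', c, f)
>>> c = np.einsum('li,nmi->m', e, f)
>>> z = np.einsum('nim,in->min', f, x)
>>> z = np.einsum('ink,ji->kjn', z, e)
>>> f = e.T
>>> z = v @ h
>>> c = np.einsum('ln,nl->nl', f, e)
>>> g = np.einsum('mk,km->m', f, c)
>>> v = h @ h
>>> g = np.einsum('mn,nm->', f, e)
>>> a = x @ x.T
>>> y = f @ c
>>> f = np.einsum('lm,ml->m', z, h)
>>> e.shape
(5, 19)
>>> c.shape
(5, 19)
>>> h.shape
(3, 3)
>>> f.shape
(3,)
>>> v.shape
(3, 3)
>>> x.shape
(3, 31)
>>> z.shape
(3, 3)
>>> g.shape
()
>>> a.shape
(3, 3)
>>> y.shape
(19, 19)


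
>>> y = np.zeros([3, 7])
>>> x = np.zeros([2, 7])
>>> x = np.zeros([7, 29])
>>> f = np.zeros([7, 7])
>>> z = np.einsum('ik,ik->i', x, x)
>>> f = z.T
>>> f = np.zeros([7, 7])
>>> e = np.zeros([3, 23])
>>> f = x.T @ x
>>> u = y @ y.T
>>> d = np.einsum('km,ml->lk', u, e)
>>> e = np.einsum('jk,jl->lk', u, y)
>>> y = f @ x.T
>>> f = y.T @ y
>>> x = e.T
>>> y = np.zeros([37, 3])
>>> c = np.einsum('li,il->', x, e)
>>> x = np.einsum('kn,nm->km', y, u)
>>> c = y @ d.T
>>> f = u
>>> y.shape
(37, 3)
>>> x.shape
(37, 3)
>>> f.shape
(3, 3)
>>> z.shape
(7,)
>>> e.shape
(7, 3)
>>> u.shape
(3, 3)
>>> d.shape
(23, 3)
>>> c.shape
(37, 23)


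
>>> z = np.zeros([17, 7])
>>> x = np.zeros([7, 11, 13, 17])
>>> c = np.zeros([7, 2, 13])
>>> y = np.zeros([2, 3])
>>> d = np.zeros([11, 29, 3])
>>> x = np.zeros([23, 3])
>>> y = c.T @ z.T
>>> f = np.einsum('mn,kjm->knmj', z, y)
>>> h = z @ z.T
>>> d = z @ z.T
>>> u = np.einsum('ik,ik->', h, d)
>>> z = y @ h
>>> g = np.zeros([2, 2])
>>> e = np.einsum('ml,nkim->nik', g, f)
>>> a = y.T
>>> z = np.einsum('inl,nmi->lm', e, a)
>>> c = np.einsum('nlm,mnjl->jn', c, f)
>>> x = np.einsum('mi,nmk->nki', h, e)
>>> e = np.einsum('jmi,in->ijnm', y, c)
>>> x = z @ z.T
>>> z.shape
(7, 2)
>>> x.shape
(7, 7)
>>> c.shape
(17, 7)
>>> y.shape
(13, 2, 17)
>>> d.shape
(17, 17)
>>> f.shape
(13, 7, 17, 2)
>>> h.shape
(17, 17)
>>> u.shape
()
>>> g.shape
(2, 2)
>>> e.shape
(17, 13, 7, 2)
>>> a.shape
(17, 2, 13)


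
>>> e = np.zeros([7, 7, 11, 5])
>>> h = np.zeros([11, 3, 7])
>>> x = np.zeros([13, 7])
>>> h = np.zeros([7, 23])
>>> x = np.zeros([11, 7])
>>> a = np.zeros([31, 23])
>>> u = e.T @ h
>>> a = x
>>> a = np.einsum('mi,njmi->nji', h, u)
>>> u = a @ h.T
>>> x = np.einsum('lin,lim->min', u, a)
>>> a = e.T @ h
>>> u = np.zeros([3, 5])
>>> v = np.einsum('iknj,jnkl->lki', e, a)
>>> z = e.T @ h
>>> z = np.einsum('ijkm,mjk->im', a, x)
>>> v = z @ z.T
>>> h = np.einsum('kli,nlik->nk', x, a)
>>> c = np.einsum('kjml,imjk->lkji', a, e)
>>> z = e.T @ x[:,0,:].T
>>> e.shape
(7, 7, 11, 5)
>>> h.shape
(5, 23)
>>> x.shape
(23, 11, 7)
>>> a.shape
(5, 11, 7, 23)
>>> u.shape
(3, 5)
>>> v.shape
(5, 5)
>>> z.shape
(5, 11, 7, 23)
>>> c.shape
(23, 5, 11, 7)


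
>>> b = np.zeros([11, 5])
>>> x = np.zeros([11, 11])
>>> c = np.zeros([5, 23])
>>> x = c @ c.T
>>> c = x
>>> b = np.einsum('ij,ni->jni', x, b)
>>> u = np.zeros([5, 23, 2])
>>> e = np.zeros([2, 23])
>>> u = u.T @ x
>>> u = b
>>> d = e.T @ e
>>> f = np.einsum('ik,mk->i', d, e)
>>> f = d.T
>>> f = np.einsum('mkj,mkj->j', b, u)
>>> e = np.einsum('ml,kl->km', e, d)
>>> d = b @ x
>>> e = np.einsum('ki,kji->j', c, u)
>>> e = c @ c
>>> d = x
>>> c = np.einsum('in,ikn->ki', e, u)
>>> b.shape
(5, 11, 5)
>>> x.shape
(5, 5)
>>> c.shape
(11, 5)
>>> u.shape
(5, 11, 5)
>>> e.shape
(5, 5)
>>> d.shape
(5, 5)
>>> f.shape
(5,)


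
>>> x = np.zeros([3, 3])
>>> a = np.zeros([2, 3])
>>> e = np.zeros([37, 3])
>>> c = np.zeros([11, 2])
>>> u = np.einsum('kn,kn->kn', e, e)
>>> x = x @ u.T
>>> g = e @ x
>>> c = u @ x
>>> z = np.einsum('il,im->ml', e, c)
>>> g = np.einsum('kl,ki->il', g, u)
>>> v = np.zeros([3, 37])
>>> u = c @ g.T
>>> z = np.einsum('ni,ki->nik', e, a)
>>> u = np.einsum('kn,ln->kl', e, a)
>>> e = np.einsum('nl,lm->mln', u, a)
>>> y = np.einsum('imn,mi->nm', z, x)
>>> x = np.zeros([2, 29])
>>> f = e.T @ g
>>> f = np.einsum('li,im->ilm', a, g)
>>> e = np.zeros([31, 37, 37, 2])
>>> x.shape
(2, 29)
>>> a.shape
(2, 3)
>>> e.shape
(31, 37, 37, 2)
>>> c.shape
(37, 37)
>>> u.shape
(37, 2)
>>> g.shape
(3, 37)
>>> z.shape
(37, 3, 2)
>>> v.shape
(3, 37)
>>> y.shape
(2, 3)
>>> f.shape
(3, 2, 37)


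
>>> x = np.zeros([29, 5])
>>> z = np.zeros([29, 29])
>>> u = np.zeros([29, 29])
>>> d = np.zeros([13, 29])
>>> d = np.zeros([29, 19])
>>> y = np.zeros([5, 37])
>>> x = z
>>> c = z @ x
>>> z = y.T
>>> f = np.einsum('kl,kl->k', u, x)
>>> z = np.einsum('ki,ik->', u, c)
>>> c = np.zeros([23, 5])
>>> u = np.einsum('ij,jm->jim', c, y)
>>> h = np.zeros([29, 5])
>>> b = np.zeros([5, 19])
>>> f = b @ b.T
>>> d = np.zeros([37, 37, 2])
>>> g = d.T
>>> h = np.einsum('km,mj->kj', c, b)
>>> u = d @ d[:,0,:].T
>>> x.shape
(29, 29)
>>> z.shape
()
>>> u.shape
(37, 37, 37)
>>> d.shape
(37, 37, 2)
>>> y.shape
(5, 37)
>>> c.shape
(23, 5)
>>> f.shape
(5, 5)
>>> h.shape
(23, 19)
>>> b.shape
(5, 19)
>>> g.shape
(2, 37, 37)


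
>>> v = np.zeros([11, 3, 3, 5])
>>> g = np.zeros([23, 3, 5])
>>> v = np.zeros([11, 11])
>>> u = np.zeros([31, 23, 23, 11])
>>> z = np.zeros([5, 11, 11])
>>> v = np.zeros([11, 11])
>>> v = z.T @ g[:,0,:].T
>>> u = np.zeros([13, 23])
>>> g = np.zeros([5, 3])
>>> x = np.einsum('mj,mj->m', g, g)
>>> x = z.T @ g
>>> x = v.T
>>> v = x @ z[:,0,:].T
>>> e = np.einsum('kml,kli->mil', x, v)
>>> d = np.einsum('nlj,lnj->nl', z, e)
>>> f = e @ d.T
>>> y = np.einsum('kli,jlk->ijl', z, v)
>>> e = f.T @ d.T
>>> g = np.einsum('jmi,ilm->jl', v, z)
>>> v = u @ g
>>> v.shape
(13, 11)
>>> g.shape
(23, 11)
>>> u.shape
(13, 23)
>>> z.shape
(5, 11, 11)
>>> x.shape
(23, 11, 11)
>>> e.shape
(5, 5, 5)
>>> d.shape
(5, 11)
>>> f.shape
(11, 5, 5)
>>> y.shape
(11, 23, 11)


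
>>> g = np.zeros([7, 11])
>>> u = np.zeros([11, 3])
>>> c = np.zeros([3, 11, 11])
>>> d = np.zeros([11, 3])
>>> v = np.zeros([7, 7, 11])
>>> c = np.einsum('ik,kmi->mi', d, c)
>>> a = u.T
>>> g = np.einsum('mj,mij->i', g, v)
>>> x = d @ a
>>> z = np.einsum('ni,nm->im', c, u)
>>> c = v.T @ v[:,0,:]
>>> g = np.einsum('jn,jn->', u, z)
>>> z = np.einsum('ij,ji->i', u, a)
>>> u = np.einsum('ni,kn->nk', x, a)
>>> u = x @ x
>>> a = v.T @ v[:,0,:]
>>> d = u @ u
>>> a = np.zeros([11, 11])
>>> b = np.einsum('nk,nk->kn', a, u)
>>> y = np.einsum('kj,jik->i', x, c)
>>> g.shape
()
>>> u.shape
(11, 11)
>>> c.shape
(11, 7, 11)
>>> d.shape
(11, 11)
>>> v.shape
(7, 7, 11)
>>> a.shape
(11, 11)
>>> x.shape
(11, 11)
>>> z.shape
(11,)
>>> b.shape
(11, 11)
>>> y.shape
(7,)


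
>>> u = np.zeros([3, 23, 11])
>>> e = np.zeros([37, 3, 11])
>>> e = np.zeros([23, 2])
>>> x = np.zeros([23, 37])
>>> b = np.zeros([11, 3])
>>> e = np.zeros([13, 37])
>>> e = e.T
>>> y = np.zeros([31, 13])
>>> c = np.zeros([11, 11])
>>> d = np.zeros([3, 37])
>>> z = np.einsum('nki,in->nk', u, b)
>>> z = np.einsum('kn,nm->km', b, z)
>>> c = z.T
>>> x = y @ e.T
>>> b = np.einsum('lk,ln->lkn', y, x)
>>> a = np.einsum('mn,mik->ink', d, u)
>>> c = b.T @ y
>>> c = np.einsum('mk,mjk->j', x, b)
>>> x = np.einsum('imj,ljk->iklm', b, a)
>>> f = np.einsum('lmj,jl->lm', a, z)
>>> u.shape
(3, 23, 11)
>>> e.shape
(37, 13)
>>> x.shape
(31, 11, 23, 13)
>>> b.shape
(31, 13, 37)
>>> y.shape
(31, 13)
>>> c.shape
(13,)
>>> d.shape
(3, 37)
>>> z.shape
(11, 23)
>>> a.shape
(23, 37, 11)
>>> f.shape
(23, 37)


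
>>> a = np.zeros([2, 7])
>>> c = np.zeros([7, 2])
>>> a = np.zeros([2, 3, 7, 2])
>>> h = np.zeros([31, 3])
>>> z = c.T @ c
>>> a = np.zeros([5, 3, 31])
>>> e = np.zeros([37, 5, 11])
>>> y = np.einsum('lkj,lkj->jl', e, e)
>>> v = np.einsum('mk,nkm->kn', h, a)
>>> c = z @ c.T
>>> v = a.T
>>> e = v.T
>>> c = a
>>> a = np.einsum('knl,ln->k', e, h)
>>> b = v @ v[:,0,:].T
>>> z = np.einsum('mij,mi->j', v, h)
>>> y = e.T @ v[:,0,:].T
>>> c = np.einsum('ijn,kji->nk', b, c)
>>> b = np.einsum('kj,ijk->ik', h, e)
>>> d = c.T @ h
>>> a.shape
(5,)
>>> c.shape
(31, 5)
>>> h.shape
(31, 3)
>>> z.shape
(5,)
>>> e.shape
(5, 3, 31)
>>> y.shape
(31, 3, 31)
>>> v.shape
(31, 3, 5)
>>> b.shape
(5, 31)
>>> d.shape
(5, 3)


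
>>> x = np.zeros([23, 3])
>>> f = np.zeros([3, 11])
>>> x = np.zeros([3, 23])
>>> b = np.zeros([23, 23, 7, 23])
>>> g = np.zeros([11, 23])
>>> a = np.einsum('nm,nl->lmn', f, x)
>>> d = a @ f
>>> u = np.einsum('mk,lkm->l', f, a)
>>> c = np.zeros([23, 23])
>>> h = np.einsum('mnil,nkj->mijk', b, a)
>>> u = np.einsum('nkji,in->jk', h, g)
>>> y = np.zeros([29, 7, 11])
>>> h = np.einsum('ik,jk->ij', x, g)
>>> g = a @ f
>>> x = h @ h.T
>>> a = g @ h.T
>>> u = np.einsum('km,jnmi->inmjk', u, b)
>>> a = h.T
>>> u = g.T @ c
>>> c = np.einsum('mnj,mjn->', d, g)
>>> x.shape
(3, 3)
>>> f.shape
(3, 11)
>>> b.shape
(23, 23, 7, 23)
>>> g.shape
(23, 11, 11)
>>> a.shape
(11, 3)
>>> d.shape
(23, 11, 11)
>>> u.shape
(11, 11, 23)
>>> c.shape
()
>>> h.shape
(3, 11)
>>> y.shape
(29, 7, 11)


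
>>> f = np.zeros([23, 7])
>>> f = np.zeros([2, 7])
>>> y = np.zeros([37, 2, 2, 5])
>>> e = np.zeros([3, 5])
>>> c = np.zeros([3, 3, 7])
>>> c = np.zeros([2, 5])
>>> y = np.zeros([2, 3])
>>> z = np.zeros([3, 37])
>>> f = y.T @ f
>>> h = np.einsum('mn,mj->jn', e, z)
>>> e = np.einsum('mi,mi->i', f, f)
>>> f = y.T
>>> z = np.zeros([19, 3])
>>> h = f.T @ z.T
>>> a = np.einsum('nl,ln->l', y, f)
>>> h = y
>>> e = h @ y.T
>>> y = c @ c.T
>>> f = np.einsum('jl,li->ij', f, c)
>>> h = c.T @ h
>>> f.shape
(5, 3)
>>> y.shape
(2, 2)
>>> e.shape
(2, 2)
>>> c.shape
(2, 5)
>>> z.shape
(19, 3)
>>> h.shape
(5, 3)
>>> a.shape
(3,)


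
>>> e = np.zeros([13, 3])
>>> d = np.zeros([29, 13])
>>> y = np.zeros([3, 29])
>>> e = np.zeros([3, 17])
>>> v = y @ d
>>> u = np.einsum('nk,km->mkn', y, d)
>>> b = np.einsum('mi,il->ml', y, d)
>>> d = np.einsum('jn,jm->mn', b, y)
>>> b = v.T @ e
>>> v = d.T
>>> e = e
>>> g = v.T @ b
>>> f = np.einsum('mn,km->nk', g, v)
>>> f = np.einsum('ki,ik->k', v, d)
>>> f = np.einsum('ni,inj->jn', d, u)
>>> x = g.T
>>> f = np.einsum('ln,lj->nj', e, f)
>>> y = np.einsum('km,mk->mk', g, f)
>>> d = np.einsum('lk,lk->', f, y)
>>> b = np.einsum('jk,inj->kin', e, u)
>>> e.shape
(3, 17)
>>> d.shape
()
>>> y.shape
(17, 29)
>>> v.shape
(13, 29)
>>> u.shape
(13, 29, 3)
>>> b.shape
(17, 13, 29)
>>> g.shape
(29, 17)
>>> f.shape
(17, 29)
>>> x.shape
(17, 29)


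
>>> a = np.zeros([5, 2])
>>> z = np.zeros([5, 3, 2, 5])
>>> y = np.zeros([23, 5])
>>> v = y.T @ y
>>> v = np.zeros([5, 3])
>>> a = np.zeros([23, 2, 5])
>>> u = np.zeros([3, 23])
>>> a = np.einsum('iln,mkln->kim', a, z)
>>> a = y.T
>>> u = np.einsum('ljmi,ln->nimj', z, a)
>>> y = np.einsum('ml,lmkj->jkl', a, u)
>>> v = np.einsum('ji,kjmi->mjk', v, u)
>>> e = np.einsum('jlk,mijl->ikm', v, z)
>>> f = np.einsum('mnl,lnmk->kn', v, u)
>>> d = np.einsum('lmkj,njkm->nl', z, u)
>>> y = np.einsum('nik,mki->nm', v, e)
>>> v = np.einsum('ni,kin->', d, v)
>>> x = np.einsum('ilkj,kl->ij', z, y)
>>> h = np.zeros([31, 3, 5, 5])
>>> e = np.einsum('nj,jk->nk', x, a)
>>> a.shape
(5, 23)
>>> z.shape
(5, 3, 2, 5)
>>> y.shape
(2, 3)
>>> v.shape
()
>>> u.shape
(23, 5, 2, 3)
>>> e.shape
(5, 23)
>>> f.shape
(3, 5)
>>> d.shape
(23, 5)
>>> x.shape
(5, 5)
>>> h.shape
(31, 3, 5, 5)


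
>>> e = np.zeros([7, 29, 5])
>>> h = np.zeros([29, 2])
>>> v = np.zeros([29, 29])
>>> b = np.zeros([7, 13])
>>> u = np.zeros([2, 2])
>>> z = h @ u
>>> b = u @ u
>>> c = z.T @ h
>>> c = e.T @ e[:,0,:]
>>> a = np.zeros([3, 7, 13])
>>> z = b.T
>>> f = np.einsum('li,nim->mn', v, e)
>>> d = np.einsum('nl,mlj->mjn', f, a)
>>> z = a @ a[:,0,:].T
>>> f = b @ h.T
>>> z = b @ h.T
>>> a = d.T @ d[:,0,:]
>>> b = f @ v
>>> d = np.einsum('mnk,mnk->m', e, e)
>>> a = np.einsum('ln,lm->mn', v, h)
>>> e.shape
(7, 29, 5)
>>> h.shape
(29, 2)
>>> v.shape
(29, 29)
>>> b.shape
(2, 29)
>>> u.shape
(2, 2)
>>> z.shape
(2, 29)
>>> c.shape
(5, 29, 5)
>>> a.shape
(2, 29)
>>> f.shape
(2, 29)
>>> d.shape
(7,)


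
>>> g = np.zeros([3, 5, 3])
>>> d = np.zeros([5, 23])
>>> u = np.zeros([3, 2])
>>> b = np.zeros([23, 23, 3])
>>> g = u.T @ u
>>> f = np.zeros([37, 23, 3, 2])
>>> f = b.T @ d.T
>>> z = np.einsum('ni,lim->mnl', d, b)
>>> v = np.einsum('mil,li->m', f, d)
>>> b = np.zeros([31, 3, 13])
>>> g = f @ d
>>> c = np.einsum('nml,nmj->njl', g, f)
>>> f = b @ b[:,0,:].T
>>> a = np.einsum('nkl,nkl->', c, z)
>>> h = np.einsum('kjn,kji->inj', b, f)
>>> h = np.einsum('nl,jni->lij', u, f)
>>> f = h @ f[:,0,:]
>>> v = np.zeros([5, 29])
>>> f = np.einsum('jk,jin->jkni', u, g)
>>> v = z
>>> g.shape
(3, 23, 23)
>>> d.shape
(5, 23)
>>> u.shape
(3, 2)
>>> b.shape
(31, 3, 13)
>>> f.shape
(3, 2, 23, 23)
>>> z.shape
(3, 5, 23)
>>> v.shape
(3, 5, 23)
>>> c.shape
(3, 5, 23)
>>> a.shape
()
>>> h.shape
(2, 31, 31)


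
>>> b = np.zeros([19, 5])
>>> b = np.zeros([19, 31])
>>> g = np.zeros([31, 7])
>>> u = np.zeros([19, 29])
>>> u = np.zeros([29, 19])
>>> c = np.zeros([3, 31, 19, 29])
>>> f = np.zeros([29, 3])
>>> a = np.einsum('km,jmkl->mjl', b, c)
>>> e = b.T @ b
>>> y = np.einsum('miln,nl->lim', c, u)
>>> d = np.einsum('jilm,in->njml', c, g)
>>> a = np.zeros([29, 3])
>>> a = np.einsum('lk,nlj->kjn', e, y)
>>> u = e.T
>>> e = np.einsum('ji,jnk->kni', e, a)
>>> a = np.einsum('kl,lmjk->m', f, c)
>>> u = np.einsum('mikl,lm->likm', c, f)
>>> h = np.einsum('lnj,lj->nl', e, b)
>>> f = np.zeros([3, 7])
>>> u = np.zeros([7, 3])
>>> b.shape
(19, 31)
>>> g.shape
(31, 7)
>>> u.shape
(7, 3)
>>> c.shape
(3, 31, 19, 29)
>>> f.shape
(3, 7)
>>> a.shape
(31,)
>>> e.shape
(19, 3, 31)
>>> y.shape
(19, 31, 3)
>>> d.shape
(7, 3, 29, 19)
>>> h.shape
(3, 19)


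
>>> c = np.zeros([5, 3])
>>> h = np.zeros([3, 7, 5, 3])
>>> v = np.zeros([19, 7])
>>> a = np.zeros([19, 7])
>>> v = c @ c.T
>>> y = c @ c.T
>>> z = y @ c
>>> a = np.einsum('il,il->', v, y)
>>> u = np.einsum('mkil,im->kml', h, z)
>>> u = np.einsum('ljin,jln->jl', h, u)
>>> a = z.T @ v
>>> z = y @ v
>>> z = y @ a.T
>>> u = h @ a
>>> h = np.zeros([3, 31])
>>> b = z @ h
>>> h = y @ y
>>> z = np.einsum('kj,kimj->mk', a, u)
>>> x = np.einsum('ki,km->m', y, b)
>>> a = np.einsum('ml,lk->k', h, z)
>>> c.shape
(5, 3)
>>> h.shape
(5, 5)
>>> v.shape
(5, 5)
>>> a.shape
(3,)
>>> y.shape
(5, 5)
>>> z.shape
(5, 3)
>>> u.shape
(3, 7, 5, 5)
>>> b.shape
(5, 31)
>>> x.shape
(31,)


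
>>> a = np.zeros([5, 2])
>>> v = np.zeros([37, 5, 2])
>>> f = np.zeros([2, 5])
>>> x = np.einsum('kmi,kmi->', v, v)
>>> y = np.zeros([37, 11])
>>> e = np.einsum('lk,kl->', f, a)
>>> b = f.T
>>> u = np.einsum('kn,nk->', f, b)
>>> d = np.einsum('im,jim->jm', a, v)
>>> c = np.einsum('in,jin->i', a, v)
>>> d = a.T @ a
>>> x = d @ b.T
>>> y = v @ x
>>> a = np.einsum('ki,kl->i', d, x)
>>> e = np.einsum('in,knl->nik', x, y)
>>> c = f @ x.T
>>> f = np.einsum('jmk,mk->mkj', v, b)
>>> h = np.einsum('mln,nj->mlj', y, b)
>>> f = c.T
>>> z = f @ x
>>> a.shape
(2,)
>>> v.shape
(37, 5, 2)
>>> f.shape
(2, 2)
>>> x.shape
(2, 5)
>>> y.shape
(37, 5, 5)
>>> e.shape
(5, 2, 37)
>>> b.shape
(5, 2)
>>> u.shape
()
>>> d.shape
(2, 2)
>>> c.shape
(2, 2)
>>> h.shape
(37, 5, 2)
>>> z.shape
(2, 5)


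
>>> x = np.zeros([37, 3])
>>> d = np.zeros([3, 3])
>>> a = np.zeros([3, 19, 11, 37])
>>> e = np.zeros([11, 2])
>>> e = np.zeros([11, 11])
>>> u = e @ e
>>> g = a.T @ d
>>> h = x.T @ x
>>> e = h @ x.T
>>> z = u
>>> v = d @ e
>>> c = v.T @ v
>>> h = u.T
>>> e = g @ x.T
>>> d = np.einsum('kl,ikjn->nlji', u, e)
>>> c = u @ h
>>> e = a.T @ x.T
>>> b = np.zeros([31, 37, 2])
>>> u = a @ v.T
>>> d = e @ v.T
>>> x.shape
(37, 3)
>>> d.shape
(37, 11, 19, 3)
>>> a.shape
(3, 19, 11, 37)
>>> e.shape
(37, 11, 19, 37)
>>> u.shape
(3, 19, 11, 3)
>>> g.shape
(37, 11, 19, 3)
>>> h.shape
(11, 11)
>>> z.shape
(11, 11)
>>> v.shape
(3, 37)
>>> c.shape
(11, 11)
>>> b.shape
(31, 37, 2)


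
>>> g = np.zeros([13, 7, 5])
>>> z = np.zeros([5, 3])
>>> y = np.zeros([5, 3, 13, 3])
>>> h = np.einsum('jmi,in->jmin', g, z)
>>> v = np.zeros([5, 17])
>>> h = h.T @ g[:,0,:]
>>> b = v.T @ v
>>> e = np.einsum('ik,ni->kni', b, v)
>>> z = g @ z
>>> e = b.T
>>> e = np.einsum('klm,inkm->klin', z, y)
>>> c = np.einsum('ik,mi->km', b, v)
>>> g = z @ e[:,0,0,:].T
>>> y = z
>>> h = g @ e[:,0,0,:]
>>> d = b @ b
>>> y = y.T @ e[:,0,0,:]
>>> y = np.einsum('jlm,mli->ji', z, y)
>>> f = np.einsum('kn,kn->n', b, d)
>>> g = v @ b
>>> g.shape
(5, 17)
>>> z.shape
(13, 7, 3)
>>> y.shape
(13, 3)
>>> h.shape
(13, 7, 3)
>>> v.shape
(5, 17)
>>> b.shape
(17, 17)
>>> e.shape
(13, 7, 5, 3)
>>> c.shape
(17, 5)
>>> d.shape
(17, 17)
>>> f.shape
(17,)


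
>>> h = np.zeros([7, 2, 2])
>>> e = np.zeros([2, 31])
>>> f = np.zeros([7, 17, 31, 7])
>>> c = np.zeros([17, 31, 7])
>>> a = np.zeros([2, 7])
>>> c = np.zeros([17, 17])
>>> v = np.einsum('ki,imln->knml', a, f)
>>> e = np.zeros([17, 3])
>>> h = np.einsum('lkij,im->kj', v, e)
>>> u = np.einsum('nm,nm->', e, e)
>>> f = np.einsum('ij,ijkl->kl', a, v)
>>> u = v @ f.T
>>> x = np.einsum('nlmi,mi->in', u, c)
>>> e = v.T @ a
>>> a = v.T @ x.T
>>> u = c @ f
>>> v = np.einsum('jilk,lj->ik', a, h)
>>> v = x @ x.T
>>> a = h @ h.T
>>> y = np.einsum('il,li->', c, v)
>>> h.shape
(7, 31)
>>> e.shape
(31, 17, 7, 7)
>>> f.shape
(17, 31)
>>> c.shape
(17, 17)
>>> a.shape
(7, 7)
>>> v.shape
(17, 17)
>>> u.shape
(17, 31)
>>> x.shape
(17, 2)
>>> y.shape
()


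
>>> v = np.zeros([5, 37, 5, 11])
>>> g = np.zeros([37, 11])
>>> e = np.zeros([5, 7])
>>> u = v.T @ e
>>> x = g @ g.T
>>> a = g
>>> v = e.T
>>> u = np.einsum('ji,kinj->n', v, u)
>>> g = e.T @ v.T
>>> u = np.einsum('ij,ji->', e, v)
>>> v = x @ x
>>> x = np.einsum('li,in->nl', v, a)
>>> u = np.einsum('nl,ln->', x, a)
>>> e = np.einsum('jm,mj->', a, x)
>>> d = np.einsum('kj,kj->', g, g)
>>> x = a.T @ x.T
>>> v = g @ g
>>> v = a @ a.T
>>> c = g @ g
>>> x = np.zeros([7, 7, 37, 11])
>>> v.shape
(37, 37)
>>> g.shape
(7, 7)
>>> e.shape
()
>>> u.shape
()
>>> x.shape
(7, 7, 37, 11)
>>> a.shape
(37, 11)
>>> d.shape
()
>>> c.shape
(7, 7)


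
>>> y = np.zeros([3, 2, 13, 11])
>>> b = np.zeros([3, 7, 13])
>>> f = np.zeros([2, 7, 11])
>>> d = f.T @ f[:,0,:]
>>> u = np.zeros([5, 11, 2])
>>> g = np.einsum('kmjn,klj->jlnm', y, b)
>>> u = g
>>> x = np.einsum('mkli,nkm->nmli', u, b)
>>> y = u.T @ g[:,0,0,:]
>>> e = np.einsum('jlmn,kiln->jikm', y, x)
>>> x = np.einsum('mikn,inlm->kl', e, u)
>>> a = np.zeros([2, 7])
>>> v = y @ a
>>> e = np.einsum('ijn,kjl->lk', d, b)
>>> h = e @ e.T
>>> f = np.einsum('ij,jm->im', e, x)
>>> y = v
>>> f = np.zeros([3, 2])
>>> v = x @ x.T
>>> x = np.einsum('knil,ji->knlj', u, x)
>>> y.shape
(2, 11, 7, 7)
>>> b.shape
(3, 7, 13)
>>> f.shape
(3, 2)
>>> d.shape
(11, 7, 11)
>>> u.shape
(13, 7, 11, 2)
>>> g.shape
(13, 7, 11, 2)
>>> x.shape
(13, 7, 2, 3)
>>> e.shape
(13, 3)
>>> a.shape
(2, 7)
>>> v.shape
(3, 3)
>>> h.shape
(13, 13)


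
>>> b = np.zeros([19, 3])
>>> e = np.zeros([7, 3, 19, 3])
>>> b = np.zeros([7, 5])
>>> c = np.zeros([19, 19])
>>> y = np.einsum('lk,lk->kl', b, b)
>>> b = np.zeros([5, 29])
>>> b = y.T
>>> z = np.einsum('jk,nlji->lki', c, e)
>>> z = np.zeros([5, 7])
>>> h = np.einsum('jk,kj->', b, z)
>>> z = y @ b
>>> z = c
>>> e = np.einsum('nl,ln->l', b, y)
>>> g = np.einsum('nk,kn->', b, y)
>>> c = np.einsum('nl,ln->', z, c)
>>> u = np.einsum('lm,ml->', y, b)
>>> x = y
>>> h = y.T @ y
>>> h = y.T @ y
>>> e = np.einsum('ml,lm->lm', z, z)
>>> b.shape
(7, 5)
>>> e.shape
(19, 19)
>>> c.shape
()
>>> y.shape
(5, 7)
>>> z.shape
(19, 19)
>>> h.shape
(7, 7)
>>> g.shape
()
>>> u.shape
()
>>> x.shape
(5, 7)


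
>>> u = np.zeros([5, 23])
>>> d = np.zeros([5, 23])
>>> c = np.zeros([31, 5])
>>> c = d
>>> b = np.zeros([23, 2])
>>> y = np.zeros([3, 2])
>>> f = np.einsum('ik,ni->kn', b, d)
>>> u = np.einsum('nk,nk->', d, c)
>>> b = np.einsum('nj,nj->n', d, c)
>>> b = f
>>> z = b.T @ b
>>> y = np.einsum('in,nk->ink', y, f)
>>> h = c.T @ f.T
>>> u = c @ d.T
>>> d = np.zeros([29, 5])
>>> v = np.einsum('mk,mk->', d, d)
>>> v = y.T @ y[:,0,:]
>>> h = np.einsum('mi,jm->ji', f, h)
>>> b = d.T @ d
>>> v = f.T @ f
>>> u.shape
(5, 5)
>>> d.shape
(29, 5)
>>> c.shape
(5, 23)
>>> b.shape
(5, 5)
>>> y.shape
(3, 2, 5)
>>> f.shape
(2, 5)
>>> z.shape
(5, 5)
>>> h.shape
(23, 5)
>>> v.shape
(5, 5)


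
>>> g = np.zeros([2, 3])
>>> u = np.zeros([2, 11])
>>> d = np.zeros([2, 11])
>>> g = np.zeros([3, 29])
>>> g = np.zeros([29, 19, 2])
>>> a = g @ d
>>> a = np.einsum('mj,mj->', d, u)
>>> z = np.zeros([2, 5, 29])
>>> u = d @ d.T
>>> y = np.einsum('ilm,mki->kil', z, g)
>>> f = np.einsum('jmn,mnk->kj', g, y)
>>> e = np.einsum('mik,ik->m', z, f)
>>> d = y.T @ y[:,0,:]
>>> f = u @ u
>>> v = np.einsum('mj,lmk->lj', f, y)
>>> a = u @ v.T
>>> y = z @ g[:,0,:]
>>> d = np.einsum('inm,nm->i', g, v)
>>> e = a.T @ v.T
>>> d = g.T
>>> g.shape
(29, 19, 2)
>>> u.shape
(2, 2)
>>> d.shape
(2, 19, 29)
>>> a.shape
(2, 19)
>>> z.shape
(2, 5, 29)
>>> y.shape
(2, 5, 2)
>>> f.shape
(2, 2)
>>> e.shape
(19, 19)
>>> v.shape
(19, 2)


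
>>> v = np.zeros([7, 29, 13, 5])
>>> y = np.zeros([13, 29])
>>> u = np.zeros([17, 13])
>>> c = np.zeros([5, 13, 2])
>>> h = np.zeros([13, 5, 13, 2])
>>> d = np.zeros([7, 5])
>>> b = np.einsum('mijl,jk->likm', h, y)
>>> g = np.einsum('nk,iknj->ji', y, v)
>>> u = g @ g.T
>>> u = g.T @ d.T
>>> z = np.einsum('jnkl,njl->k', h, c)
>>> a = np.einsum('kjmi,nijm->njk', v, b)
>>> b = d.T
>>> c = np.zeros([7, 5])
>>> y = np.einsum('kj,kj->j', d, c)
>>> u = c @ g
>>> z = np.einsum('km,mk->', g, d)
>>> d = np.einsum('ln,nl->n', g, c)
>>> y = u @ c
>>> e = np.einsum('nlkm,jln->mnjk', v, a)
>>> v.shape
(7, 29, 13, 5)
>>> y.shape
(7, 5)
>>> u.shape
(7, 7)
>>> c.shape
(7, 5)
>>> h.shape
(13, 5, 13, 2)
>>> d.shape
(7,)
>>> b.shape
(5, 7)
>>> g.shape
(5, 7)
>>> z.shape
()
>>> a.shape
(2, 29, 7)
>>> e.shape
(5, 7, 2, 13)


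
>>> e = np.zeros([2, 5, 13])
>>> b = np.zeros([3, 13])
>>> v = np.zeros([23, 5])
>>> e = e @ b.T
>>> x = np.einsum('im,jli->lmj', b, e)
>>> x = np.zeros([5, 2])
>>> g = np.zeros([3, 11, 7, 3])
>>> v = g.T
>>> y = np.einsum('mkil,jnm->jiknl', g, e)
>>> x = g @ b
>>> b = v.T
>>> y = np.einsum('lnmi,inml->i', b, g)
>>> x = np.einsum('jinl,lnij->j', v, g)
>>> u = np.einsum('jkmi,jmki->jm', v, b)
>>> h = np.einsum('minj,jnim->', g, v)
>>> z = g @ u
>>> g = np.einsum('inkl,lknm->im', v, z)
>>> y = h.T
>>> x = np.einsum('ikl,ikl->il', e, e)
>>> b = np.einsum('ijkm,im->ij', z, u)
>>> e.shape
(2, 5, 3)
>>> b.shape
(3, 11)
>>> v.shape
(3, 7, 11, 3)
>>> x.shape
(2, 3)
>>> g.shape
(3, 11)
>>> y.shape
()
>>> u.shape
(3, 11)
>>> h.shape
()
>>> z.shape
(3, 11, 7, 11)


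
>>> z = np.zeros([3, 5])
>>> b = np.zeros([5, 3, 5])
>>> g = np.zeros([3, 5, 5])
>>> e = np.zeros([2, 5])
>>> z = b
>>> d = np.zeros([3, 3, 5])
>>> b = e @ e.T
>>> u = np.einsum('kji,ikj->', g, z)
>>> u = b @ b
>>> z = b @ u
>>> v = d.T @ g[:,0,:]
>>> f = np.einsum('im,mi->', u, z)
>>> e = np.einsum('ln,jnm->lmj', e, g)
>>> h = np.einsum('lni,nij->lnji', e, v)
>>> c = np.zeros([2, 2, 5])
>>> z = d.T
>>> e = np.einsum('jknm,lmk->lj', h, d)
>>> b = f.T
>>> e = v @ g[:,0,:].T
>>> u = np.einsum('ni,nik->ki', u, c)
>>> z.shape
(5, 3, 3)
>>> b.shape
()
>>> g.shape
(3, 5, 5)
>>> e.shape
(5, 3, 3)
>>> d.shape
(3, 3, 5)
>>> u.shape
(5, 2)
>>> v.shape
(5, 3, 5)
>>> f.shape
()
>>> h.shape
(2, 5, 5, 3)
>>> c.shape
(2, 2, 5)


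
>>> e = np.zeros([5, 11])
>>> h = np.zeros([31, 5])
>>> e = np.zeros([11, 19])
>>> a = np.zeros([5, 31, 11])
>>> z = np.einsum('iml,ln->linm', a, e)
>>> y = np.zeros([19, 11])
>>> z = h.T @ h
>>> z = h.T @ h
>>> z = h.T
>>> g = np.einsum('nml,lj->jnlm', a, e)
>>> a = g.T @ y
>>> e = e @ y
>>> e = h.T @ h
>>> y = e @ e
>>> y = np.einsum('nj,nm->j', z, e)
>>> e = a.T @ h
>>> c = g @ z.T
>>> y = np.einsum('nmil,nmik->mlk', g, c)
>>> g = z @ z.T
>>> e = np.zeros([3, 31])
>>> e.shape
(3, 31)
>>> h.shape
(31, 5)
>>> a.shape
(31, 11, 5, 11)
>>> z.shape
(5, 31)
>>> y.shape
(5, 31, 5)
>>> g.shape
(5, 5)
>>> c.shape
(19, 5, 11, 5)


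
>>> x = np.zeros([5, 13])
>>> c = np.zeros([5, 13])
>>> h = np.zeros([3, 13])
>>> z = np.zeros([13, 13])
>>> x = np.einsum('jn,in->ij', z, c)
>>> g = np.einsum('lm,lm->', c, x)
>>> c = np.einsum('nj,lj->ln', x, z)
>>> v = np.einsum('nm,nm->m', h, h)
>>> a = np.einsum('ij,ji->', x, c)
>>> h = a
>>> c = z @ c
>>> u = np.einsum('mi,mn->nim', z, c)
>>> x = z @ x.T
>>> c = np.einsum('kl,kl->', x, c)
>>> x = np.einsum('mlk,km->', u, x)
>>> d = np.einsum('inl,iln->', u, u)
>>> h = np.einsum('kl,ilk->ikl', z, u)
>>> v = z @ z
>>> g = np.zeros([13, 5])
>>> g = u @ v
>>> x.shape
()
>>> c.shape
()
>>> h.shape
(5, 13, 13)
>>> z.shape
(13, 13)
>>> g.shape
(5, 13, 13)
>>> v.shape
(13, 13)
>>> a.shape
()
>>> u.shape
(5, 13, 13)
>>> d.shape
()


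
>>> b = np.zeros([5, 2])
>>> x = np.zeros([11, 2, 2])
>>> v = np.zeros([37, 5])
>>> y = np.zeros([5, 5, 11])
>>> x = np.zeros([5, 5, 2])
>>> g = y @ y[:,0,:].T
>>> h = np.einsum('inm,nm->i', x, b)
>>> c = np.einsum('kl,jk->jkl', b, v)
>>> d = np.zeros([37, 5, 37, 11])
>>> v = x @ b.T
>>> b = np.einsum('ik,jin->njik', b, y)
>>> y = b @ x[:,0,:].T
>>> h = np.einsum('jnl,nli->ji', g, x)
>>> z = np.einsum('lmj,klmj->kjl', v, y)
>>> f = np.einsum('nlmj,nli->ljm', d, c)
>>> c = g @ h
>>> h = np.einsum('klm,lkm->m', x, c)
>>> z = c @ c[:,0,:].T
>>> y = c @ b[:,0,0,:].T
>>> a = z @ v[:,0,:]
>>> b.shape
(11, 5, 5, 2)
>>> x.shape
(5, 5, 2)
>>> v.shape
(5, 5, 5)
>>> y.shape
(5, 5, 11)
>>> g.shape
(5, 5, 5)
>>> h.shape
(2,)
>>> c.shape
(5, 5, 2)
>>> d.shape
(37, 5, 37, 11)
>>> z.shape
(5, 5, 5)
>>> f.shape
(5, 11, 37)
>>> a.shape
(5, 5, 5)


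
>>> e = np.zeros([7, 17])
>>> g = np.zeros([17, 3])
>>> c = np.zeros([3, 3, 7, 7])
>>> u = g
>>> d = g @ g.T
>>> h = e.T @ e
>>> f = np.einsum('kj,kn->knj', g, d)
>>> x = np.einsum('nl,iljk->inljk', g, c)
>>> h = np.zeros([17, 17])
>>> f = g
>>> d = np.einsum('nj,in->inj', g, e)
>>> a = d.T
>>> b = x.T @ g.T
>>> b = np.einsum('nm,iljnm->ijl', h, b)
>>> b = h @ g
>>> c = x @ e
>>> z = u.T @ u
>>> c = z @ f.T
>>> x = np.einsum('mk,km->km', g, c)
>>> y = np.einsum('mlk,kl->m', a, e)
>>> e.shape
(7, 17)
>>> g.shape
(17, 3)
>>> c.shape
(3, 17)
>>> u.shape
(17, 3)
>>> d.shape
(7, 17, 3)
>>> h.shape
(17, 17)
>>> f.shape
(17, 3)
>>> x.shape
(3, 17)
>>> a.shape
(3, 17, 7)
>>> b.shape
(17, 3)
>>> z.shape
(3, 3)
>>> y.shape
(3,)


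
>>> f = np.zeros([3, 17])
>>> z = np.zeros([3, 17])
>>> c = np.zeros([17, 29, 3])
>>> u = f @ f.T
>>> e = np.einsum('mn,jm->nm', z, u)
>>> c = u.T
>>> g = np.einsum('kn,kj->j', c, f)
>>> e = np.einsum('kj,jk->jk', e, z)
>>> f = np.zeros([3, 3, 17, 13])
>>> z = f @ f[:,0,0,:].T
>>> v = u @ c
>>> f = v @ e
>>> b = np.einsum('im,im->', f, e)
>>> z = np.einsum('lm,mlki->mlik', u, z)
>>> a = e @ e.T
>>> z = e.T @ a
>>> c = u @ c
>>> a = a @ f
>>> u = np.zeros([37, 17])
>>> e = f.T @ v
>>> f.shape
(3, 17)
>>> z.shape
(17, 3)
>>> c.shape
(3, 3)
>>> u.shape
(37, 17)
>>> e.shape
(17, 3)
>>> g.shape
(17,)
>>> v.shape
(3, 3)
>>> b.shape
()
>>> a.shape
(3, 17)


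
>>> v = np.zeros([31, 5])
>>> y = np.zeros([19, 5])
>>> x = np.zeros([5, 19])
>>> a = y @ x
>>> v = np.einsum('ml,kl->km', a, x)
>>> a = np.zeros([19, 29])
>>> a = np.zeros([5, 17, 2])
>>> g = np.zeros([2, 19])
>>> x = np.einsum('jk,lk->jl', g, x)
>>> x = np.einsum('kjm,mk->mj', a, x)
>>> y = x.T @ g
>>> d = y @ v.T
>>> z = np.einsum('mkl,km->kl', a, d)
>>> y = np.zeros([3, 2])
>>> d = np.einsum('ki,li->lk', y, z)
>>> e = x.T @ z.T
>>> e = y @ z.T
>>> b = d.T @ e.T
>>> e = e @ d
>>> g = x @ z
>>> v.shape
(5, 19)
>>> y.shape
(3, 2)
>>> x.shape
(2, 17)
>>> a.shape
(5, 17, 2)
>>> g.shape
(2, 2)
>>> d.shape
(17, 3)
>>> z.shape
(17, 2)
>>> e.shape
(3, 3)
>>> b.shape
(3, 3)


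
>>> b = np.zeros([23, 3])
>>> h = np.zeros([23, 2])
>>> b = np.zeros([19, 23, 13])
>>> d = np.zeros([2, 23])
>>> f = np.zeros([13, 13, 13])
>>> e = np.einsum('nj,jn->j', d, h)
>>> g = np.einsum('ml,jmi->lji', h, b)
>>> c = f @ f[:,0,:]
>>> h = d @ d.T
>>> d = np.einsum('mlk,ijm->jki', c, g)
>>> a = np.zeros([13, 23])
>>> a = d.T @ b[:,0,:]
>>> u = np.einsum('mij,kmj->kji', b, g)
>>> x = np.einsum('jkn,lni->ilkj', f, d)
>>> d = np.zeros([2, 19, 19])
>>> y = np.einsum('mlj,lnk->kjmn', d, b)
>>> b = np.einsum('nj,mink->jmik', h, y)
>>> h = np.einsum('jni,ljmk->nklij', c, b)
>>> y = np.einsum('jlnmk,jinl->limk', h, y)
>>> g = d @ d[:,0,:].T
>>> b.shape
(2, 13, 19, 23)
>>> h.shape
(13, 23, 2, 13, 13)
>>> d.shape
(2, 19, 19)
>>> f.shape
(13, 13, 13)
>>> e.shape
(23,)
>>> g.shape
(2, 19, 2)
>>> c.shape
(13, 13, 13)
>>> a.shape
(2, 13, 13)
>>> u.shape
(2, 13, 23)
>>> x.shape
(2, 19, 13, 13)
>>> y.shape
(23, 19, 13, 13)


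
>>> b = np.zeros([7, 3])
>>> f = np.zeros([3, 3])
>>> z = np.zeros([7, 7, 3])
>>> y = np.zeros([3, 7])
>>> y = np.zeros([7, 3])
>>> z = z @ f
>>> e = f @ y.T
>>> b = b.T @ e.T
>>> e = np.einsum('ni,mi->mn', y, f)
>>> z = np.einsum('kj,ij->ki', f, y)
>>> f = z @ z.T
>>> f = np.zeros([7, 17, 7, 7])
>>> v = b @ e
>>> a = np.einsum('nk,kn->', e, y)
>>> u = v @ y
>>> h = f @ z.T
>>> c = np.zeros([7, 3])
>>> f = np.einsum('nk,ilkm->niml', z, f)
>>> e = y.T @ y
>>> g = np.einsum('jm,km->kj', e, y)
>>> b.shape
(3, 3)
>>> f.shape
(3, 7, 7, 17)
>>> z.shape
(3, 7)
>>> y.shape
(7, 3)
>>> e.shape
(3, 3)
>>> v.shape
(3, 7)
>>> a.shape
()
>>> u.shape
(3, 3)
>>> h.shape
(7, 17, 7, 3)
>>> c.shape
(7, 3)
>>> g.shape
(7, 3)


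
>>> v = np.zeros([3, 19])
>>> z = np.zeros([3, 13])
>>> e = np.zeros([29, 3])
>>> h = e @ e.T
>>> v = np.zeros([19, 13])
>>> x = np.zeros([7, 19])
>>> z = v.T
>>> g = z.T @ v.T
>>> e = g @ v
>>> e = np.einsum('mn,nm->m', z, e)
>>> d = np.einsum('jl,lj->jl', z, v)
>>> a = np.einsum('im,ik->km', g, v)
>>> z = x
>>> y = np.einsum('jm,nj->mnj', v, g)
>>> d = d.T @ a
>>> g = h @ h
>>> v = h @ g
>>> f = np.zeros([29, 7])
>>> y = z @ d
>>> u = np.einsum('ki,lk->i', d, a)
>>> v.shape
(29, 29)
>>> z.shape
(7, 19)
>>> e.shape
(13,)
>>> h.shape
(29, 29)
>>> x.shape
(7, 19)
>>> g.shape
(29, 29)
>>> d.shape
(19, 19)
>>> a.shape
(13, 19)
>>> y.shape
(7, 19)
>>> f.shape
(29, 7)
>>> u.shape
(19,)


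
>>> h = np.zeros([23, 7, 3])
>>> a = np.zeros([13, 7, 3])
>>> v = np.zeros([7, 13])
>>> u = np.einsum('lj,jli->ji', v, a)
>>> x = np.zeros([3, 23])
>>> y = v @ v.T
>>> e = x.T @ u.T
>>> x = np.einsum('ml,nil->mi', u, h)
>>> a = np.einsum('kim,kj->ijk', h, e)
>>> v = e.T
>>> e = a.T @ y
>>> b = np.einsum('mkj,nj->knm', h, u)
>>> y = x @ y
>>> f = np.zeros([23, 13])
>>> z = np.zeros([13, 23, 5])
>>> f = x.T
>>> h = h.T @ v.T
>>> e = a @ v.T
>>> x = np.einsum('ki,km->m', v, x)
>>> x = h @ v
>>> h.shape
(3, 7, 13)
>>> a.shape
(7, 13, 23)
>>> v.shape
(13, 23)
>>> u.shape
(13, 3)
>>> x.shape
(3, 7, 23)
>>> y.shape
(13, 7)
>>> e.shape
(7, 13, 13)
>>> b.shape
(7, 13, 23)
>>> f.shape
(7, 13)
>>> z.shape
(13, 23, 5)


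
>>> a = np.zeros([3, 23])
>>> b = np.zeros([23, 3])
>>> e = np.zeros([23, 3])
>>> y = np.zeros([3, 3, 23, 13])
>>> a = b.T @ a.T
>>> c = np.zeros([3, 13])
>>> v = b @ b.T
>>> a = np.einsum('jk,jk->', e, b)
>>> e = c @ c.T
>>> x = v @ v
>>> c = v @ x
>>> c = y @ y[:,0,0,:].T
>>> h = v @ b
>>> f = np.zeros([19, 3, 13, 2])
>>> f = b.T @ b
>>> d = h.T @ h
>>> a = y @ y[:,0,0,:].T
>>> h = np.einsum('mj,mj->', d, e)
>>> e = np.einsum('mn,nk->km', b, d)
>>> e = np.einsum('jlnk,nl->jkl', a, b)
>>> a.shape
(3, 3, 23, 3)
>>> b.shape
(23, 3)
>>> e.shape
(3, 3, 3)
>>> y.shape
(3, 3, 23, 13)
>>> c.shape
(3, 3, 23, 3)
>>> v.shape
(23, 23)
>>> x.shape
(23, 23)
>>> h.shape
()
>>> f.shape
(3, 3)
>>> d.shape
(3, 3)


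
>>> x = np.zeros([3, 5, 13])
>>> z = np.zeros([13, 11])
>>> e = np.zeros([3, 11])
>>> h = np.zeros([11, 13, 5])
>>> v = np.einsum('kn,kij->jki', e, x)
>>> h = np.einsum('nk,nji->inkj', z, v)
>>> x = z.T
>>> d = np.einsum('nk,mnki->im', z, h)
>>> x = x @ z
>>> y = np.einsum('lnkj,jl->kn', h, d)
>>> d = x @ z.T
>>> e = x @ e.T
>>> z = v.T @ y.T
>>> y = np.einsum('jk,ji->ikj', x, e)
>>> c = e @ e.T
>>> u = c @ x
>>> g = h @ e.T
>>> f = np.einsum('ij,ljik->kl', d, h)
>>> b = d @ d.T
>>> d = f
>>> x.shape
(11, 11)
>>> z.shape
(5, 3, 11)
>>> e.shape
(11, 3)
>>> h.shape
(5, 13, 11, 3)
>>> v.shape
(13, 3, 5)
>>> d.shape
(3, 5)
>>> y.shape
(3, 11, 11)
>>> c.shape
(11, 11)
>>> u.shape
(11, 11)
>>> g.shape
(5, 13, 11, 11)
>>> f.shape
(3, 5)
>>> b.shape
(11, 11)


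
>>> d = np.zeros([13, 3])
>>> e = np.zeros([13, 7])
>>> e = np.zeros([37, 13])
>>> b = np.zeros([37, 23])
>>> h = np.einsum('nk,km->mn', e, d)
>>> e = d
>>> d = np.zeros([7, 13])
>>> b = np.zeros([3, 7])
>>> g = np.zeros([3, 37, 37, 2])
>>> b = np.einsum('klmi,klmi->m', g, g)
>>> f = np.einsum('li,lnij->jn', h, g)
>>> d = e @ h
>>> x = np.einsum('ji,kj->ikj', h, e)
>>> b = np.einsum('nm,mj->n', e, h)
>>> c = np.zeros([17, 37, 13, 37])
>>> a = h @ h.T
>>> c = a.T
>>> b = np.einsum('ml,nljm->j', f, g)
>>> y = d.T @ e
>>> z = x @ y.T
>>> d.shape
(13, 37)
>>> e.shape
(13, 3)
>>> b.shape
(37,)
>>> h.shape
(3, 37)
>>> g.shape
(3, 37, 37, 2)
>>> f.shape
(2, 37)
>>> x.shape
(37, 13, 3)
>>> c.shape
(3, 3)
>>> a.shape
(3, 3)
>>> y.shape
(37, 3)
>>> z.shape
(37, 13, 37)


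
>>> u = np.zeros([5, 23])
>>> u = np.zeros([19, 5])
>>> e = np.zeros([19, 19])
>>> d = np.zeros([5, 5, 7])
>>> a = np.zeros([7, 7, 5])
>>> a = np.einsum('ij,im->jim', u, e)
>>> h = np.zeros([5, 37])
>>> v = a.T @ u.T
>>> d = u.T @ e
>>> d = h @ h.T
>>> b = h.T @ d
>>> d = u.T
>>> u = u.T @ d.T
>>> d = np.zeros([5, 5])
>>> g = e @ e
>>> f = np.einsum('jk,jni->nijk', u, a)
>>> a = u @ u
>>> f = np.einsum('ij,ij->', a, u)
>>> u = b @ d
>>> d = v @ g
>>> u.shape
(37, 5)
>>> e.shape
(19, 19)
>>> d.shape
(19, 19, 19)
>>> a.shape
(5, 5)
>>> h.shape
(5, 37)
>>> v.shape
(19, 19, 19)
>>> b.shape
(37, 5)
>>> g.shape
(19, 19)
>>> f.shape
()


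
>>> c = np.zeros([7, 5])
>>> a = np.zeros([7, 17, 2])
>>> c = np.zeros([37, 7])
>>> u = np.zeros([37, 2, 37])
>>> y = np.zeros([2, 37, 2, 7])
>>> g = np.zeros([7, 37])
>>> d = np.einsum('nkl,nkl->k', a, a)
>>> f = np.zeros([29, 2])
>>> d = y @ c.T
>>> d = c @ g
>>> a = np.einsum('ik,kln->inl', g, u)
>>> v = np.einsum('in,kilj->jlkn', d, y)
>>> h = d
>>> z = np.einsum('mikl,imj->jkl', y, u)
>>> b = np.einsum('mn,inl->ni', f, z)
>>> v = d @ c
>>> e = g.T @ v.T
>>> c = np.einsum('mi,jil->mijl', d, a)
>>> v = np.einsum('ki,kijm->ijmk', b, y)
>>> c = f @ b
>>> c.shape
(29, 37)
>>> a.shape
(7, 37, 2)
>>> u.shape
(37, 2, 37)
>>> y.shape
(2, 37, 2, 7)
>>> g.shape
(7, 37)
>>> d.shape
(37, 37)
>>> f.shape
(29, 2)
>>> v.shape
(37, 2, 7, 2)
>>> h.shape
(37, 37)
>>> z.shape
(37, 2, 7)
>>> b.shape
(2, 37)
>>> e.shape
(37, 37)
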